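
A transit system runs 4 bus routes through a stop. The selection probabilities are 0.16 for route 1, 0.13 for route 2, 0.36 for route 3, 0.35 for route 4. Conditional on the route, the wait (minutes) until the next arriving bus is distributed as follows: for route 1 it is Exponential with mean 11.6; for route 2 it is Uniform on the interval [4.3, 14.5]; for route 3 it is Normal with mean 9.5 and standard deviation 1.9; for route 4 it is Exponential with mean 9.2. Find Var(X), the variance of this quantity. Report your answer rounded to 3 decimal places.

54.271

Per component, 1: μ=11.6, E[X²]=269.12; 2: μ=9.4, E[X²]=97.03; 3: μ=9.5, E[X²]=93.86; 4: μ=9.2, E[X²]=169.28.
E[X] = 0.16·11.6 + 0.13·9.4 + 0.36·9.5 + 0.35·9.2 = 9.718.
E[X²] = 0.16·269.12 + 0.13·97.03 + 0.36·93.86 + 0.35·169.28 = 148.711.
Var(X) = E[X²] − (E[X])² = 148.711 − 94.4395 = 54.2712.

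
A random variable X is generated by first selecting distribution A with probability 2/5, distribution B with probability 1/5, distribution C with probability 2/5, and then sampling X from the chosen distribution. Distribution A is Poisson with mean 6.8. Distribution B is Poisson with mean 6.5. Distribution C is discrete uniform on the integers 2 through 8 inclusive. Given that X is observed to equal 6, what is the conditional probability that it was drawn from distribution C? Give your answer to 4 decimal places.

0.3814

Likelihoods P(X=6 | ·): A: 0.152939; B: 0.157483; C: 0.142857.
Posterior ∝ prior × likelihood. Numerator for C: 0.4·0.142857 = 0.0571429.
Normalizing constant: 0.4·0.152939 + 0.2·0.157483 + 0.4·0.142857 = 0.149815.
P(C | observation) = 0.0571429 / 0.149815 = 0.381423.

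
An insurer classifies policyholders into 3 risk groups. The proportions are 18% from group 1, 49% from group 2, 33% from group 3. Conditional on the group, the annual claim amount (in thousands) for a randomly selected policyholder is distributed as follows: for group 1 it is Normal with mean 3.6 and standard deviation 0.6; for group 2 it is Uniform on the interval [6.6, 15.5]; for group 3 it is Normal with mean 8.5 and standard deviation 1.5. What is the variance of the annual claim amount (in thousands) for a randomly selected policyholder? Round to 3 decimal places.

11.415

Per component, 1: μ=3.6, E[X²]=13.32; 2: μ=11.05, E[X²]=128.703; 3: μ=8.5, E[X²]=74.5.
E[X] = 0.18·3.6 + 0.49·11.05 + 0.33·8.5 = 8.8675.
E[X²] = 0.18·13.32 + 0.49·128.703 + 0.33·74.5 = 90.0472.
Var(X) = E[X²] − (E[X])² = 90.0472 − 78.6326 = 11.4147.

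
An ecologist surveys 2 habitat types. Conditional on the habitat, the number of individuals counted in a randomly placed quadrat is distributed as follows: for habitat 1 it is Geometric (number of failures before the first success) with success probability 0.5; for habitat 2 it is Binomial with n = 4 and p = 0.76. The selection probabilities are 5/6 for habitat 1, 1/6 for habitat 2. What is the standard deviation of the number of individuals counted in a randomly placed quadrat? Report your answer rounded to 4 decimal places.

1.5383

Per component, 1: μ=1, E[X²]=3; 2: μ=3.04, E[X²]=9.9712.
E[X] = 0.833333·1 + 0.166667·3.04 = 1.34.
E[X²] = 0.833333·3 + 0.166667·9.9712 = 4.16187.
Var(X) = E[X²] − (E[X])² = 4.16187 − 1.7956 = 2.36627.
SD(X) = √2.36627 = 1.53827.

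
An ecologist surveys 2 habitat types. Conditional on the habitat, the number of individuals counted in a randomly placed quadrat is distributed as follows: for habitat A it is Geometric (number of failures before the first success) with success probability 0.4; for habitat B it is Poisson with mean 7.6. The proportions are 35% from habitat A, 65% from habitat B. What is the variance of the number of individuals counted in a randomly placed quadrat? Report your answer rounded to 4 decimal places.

Per component, A: μ=1.5, E[X²]=6; B: μ=7.6, E[X²]=65.36.
E[X] = 0.35·1.5 + 0.65·7.6 = 5.465.
E[X²] = 0.35·6 + 0.65·65.36 = 44.584.
Var(X) = E[X²] − (E[X])² = 44.584 − 29.8662 = 14.7178.

14.7178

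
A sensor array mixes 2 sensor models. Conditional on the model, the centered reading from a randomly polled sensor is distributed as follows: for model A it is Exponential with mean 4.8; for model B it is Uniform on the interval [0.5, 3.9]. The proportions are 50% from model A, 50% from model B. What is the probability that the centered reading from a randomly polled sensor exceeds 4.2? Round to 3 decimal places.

0.208

Conditional on each model, P(X > 4.2): A: 0.416862; B: 0.
By total probability, P(X > 4.2) = 0.5·0.416862 + 0.5·0 = 0.208431.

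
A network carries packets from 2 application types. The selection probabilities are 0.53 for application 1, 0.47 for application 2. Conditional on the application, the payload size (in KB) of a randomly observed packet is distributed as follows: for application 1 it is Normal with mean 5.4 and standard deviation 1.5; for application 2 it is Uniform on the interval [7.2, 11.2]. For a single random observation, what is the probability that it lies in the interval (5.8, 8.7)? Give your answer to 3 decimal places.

Conditional on each application, P(5.8 < X < 8.7): 1: 0.380959; 2: 0.375.
By total probability, P(5.8 < X < 8.7) = 0.53·0.380959 + 0.47·0.375 = 0.378159.

0.378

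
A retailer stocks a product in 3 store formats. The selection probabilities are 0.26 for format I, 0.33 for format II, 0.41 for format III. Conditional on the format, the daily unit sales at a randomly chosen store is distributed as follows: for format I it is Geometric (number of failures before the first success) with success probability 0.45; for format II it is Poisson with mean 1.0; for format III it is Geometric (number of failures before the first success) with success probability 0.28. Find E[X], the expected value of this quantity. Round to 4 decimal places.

1.7021

Component means — I: 1.22222; II: 1; III: 2.57143.
E[X] = 0.26·1.22222 + 0.33·1 + 0.41·2.57143 = 1.70206.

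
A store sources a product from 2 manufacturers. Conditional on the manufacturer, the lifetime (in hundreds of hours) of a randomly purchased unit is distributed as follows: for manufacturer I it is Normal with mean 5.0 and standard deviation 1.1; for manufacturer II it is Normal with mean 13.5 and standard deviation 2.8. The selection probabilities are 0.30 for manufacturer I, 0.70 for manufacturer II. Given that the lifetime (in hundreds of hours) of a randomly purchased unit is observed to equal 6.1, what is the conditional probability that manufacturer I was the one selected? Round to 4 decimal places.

0.9560

Likelihoods f(6.1 | ·): I: 0.219973; II: 0.00433556.
Posterior ∝ prior × likelihood. Numerator for I: 0.3·0.219973 = 0.065992.
Normalizing constant: 0.3·0.219973 + 0.7·0.00433556 = 0.0690269.
P(I | observation) = 0.065992 / 0.0690269 = 0.956033.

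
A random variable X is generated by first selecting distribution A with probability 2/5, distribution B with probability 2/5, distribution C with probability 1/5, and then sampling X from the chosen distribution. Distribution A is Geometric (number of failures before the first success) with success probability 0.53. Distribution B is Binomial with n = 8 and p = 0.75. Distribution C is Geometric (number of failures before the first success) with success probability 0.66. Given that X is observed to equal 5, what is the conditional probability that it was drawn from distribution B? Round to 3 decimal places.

0.938

Likelihoods P(X=5 | ·): A: 0.0121553; B: 0.207642; C: 0.00299874.
Posterior ∝ prior × likelihood. Numerator for B: 0.4·0.207642 = 0.0830566.
Normalizing constant: 0.4·0.0121553 + 0.4·0.207642 + 0.2·0.00299874 = 0.0885185.
P(B | observation) = 0.0830566 / 0.0885185 = 0.938297.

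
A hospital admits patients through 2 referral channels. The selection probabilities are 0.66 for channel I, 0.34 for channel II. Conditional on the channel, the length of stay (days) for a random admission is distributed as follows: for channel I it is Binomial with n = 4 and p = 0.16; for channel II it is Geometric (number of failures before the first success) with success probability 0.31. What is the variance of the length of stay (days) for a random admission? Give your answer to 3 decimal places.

3.360

Per component, I: μ=0.64, E[X²]=0.9472; II: μ=2.22581, E[X²]=12.1342.
E[X] = 0.66·0.64 + 0.34·2.22581 = 1.17917.
E[X²] = 0.66·0.9472 + 0.34·12.1342 = 4.75079.
Var(X) = E[X²] − (E[X])² = 4.75079 − 1.39045 = 3.36034.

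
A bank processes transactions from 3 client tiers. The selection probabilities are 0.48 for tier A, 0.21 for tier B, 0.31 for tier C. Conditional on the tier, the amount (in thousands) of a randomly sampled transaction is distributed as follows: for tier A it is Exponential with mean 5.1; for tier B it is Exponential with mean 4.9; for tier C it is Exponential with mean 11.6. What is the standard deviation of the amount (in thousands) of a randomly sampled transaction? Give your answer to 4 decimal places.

8.2737

Per component, A: μ=5.1, E[X²]=52.02; B: μ=4.9, E[X²]=48.02; C: μ=11.6, E[X²]=269.12.
E[X] = 0.48·5.1 + 0.21·4.9 + 0.31·11.6 = 7.073.
E[X²] = 0.48·52.02 + 0.21·48.02 + 0.31·269.12 = 118.481.
Var(X) = E[X²] − (E[X])² = 118.481 − 50.0273 = 68.4537.
SD(X) = √68.4537 = 8.27367.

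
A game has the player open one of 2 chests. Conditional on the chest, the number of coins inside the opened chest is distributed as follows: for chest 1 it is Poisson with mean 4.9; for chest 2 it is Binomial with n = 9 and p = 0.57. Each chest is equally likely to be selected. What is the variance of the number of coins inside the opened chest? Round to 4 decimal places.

Per component, 1: μ=4.9, E[X²]=28.91; 2: μ=5.13, E[X²]=28.5228.
E[X] = 0.5·4.9 + 0.5·5.13 = 5.015.
E[X²] = 0.5·28.91 + 0.5·28.5228 = 28.7164.
Var(X) = E[X²] − (E[X])² = 28.7164 − 25.1502 = 3.56617.

3.5662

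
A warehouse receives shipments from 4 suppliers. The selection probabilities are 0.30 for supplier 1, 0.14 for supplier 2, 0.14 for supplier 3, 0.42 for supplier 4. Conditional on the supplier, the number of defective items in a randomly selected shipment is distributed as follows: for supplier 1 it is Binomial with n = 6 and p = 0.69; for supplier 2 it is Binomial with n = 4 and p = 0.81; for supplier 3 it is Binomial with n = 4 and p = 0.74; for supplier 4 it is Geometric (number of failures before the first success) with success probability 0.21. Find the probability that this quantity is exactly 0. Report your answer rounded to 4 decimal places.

0.0893

Conditional on each supplier, P(X = 0): 1: 0.000887504; 2: 0.00130321; 3: 0.00456976; 4: 0.21.
By total probability, P(X = 0) = 0.3·0.000887504 + 0.14·0.00130321 + 0.14·0.00456976 + 0.42·0.21 = 0.0892885.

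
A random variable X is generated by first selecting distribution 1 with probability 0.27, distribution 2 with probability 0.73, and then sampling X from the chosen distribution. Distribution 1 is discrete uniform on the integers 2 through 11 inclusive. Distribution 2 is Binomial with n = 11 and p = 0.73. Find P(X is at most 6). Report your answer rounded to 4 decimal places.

0.2440

Conditional on each component, P(X ≤ 6): 1: 0.5; 2: 0.149284.
By total probability, P(X ≤ 6) = 0.27·0.5 + 0.73·0.149284 = 0.243977.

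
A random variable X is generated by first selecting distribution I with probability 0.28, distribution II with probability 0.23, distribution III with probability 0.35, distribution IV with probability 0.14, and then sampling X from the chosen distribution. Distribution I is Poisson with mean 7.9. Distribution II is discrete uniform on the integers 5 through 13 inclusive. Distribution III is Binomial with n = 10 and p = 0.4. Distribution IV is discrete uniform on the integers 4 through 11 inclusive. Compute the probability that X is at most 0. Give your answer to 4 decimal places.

0.0022

Conditional on each component, P(X ≤ 0): I: 0.000370744; II: 0; III: 0.00604662; IV: 0.
By total probability, P(X ≤ 0) = 0.28·0.000370744 + 0.23·0 + 0.35·0.00604662 + 0.14·0 = 0.00222012.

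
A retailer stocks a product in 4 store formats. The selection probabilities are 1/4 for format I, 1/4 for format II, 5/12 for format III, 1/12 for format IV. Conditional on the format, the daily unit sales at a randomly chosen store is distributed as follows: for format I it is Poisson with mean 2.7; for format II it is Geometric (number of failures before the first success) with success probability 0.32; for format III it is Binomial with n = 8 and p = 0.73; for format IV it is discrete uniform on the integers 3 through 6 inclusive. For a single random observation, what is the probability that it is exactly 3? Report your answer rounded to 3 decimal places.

Conditional on each format, P(X = 3): I: 0.220468; II: 0.100618; III: 0.031259; IV: 0.25.
By total probability, P(X = 3) = 0.25·0.220468 + 0.25·0.100618 + 0.416667·0.031259 + 0.0833333·0.25 = 0.114129.

0.114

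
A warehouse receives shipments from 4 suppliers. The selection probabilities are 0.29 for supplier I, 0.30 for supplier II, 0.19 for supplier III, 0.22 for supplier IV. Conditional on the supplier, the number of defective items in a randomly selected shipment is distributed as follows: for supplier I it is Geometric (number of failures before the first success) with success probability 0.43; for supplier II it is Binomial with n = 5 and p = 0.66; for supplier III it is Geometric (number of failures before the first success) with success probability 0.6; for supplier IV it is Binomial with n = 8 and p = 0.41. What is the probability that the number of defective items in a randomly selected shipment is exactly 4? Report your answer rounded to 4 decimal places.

Conditional on each supplier, P(X = 4): I: 0.0453908; II: 0.322571; III: 0.01536; IV: 0.239685.
By total probability, P(X = 4) = 0.29·0.0453908 + 0.3·0.322571 + 0.19·0.01536 + 0.22·0.239685 = 0.165584.

0.1656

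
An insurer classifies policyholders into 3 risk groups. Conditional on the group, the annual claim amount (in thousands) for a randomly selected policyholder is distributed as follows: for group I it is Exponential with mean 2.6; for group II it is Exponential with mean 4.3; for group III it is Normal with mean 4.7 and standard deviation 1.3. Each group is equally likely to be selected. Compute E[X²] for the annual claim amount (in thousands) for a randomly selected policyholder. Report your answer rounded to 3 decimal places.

24.760

For each component E[X²] = Var + (mean)², giving I: 13.52; II: 36.98; III: 23.78.
Overall E[X²] = 0.333333·13.52 + 0.333333·36.98 + 0.333333·23.78 = 24.76.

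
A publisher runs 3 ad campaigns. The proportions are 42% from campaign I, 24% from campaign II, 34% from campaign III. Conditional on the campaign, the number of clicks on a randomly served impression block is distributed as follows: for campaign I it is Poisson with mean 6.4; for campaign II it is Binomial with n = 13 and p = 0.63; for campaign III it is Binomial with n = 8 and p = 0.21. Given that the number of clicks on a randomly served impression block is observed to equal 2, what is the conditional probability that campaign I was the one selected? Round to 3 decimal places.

Likelihoods P(X=2 | ·): I: 0.0340287; II: 0.000550801; III: 0.300164.
Posterior ∝ prior × likelihood. Numerator for I: 0.42·0.0340287 = 0.0142921.
Normalizing constant: 0.42·0.0340287 + 0.24·0.000550801 + 0.34·0.300164 = 0.11648.
P(I | observation) = 0.0142921 / 0.11648 = 0.122699.

0.123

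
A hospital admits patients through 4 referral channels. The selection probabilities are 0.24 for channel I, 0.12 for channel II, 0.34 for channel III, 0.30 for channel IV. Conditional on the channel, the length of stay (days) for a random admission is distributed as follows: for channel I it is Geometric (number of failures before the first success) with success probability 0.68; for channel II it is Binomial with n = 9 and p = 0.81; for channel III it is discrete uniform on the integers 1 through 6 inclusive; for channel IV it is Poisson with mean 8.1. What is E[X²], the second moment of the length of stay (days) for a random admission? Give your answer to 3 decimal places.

For each component E[X²] = Var + (mean)², giving I: 0.913495; II: 54.5292; III: 15.1667; IV: 73.71.
Overall E[X²] = 0.24·0.913495 + 0.12·54.5292 + 0.34·15.1667 + 0.3·73.71 = 34.0324.

34.032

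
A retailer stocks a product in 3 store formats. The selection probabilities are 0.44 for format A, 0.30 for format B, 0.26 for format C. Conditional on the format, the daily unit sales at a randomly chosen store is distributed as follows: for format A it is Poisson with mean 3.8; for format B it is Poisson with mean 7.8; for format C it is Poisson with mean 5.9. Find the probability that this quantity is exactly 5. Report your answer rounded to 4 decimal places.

0.1370

Conditional on each format, P(X = 5): A: 0.147713; B: 0.0985814; C: 0.163208.
By total probability, P(X = 5) = 0.44·0.147713 + 0.3·0.0985814 + 0.26·0.163208 = 0.137002.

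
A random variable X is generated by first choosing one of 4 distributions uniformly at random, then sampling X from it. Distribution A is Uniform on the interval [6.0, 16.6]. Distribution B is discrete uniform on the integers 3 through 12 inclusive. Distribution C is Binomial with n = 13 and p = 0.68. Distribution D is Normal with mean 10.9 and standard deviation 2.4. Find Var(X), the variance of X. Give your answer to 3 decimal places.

Per component, A: μ=11.3, E[X²]=137.053; B: μ=7.5, E[X²]=64.5; C: μ=8.84, E[X²]=80.9744; D: μ=10.9, E[X²]=124.57.
E[X] = 0.25·11.3 + 0.25·7.5 + 0.25·8.84 + 0.25·10.9 = 9.635.
E[X²] = 0.25·137.053 + 0.25·64.5 + 0.25·80.9744 + 0.25·124.57 = 101.774.
Var(X) = E[X²] − (E[X])² = 101.774 − 92.8332 = 8.94121.

8.941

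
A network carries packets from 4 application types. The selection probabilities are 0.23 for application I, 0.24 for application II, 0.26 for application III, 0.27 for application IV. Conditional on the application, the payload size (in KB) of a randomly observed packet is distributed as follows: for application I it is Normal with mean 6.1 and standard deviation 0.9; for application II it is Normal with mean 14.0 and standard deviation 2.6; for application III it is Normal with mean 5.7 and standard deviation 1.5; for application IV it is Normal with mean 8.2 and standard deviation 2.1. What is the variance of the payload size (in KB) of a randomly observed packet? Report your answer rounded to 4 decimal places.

14.2302

Per component, I: μ=6.1, E[X²]=38.02; II: μ=14, E[X²]=202.76; III: μ=5.7, E[X²]=34.74; IV: μ=8.2, E[X²]=71.65.
E[X] = 0.23·6.1 + 0.24·14 + 0.26·5.7 + 0.27·8.2 = 8.459.
E[X²] = 0.23·38.02 + 0.24·202.76 + 0.26·34.74 + 0.27·71.65 = 85.7849.
Var(X) = E[X²] − (E[X])² = 85.7849 − 71.5547 = 14.2302.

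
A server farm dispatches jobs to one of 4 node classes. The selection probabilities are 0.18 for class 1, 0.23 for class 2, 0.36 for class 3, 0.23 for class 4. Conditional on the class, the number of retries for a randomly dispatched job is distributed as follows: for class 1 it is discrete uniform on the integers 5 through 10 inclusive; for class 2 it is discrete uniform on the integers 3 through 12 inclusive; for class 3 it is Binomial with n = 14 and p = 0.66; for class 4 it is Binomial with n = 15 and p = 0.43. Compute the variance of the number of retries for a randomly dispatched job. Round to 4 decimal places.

Per component, 1: μ=7.5, E[X²]=59.1667; 2: μ=7.5, E[X²]=64.5; 3: μ=9.24, E[X²]=88.5192; 4: μ=6.45, E[X²]=45.279.
E[X] = 0.18·7.5 + 0.23·7.5 + 0.36·9.24 + 0.23·6.45 = 7.8849.
E[X²] = 0.18·59.1667 + 0.23·64.5 + 0.36·88.5192 + 0.23·45.279 = 67.7661.
Var(X) = E[X²] − (E[X])² = 67.7661 − 62.1716 = 5.59443.

5.5944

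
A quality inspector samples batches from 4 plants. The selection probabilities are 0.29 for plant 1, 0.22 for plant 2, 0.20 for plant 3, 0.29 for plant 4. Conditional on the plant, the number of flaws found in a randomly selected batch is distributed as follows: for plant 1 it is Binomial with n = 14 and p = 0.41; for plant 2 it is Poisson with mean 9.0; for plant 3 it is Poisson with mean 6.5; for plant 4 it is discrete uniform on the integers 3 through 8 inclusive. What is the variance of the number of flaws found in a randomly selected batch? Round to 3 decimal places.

Per component, 1: μ=5.74, E[X²]=36.3342; 2: μ=9, E[X²]=90; 3: μ=6.5, E[X²]=48.75; 4: μ=5.5, E[X²]=33.1667.
E[X] = 0.29·5.74 + 0.22·9 + 0.2·6.5 + 0.29·5.5 = 6.5396.
E[X²] = 0.29·36.3342 + 0.22·90 + 0.2·48.75 + 0.29·33.1667 = 49.7053.
Var(X) = E[X²] − (E[X])² = 49.7053 − 42.7664 = 6.93888.

6.939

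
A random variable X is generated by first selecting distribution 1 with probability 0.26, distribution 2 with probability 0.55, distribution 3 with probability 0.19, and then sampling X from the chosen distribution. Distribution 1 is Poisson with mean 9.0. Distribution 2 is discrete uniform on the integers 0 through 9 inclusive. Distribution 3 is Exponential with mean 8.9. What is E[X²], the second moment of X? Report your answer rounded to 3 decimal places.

For each component E[X²] = Var + (mean)², giving 1: 90; 2: 28.5; 3: 158.42.
Overall E[X²] = 0.26·90 + 0.55·28.5 + 0.19·158.42 = 69.1748.

69.175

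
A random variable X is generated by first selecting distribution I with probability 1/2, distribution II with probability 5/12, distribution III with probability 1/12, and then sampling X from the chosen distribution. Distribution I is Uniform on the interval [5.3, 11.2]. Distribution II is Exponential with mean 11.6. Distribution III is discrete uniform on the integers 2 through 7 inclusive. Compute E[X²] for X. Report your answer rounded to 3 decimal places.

149.546

For each component E[X²] = Var + (mean)², giving I: 70.9633; II: 269.12; III: 23.1667.
Overall E[X²] = 0.5·70.9633 + 0.416667·269.12 + 0.0833333·23.1667 = 149.546.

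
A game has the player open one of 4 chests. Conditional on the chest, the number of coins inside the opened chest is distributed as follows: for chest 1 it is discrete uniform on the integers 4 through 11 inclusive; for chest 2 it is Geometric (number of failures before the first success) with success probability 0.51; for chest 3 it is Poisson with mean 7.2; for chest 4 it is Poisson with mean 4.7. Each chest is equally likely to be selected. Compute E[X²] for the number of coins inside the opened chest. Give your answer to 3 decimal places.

37.534

For each component E[X²] = Var + (mean)², giving 1: 61.5; 2: 2.807; 3: 59.04; 4: 26.79.
Overall E[X²] = 0.25·61.5 + 0.25·2.807 + 0.25·59.04 + 0.25·26.79 = 37.5342.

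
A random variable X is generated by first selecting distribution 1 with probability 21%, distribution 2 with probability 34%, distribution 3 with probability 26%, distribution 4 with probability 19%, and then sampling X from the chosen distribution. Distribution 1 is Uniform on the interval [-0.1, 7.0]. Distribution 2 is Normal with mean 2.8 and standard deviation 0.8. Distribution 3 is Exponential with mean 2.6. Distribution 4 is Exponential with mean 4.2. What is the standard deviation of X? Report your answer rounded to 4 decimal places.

2.5608

Per component, 1: μ=3.45, E[X²]=16.1033; 2: μ=2.8, E[X²]=8.48; 3: μ=2.6, E[X²]=13.52; 4: μ=4.2, E[X²]=35.28.
E[X] = 0.21·3.45 + 0.34·2.8 + 0.26·2.6 + 0.19·4.2 = 3.1505.
E[X²] = 0.21·16.1033 + 0.34·8.48 + 0.26·13.52 + 0.19·35.28 = 16.4833.
Var(X) = E[X²] − (E[X])² = 16.4833 − 9.92565 = 6.55765.
SD(X) = √6.55765 = 2.56079.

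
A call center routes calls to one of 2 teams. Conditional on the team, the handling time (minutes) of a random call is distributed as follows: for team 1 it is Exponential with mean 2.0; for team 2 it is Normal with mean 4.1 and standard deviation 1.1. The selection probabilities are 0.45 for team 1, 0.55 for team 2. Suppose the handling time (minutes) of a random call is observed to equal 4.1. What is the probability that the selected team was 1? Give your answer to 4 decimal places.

0.1268

Likelihoods f(4.1 | ·): 1: 0.0643675; 2: 0.362675.
Posterior ∝ prior × likelihood. Numerator for 1: 0.45·0.0643675 = 0.0289654.
Normalizing constant: 0.45·0.0643675 + 0.55·0.362675 = 0.228436.
P(1 | observation) = 0.0289654 / 0.228436 = 0.126798.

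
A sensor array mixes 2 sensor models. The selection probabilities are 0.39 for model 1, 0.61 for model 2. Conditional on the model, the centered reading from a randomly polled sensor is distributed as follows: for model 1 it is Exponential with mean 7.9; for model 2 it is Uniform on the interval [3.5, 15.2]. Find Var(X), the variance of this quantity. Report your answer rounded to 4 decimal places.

31.7987

Per component, 1: μ=7.9, E[X²]=124.82; 2: μ=9.35, E[X²]=98.83.
E[X] = 0.39·7.9 + 0.61·9.35 = 8.7845.
E[X²] = 0.39·124.82 + 0.61·98.83 = 108.966.
Var(X) = E[X²] − (E[X])² = 108.966 − 77.1674 = 31.7987.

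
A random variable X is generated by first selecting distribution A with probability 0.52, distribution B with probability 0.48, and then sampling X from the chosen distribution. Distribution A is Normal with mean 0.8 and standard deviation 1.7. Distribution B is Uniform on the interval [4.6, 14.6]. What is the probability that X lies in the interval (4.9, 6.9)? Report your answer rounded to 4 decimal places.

0.1000

Conditional on each component, P(4.9 < X < 6.9): A: 0.0077713; B: 0.2.
By total probability, P(4.9 < X < 6.9) = 0.52·0.0077713 + 0.48·0.2 = 0.100041.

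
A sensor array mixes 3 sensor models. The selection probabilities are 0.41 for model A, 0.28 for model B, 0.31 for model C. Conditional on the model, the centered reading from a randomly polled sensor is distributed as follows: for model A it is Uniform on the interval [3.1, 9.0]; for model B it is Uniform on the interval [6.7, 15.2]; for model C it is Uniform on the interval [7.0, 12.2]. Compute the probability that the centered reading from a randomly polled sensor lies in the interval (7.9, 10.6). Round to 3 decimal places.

Conditional on each model, P(7.9 < X < 10.6): A: 0.186441; B: 0.317647; C: 0.519231.
By total probability, P(7.9 < X < 10.6) = 0.41·0.186441 + 0.28·0.317647 + 0.31·0.519231 = 0.326343.

0.326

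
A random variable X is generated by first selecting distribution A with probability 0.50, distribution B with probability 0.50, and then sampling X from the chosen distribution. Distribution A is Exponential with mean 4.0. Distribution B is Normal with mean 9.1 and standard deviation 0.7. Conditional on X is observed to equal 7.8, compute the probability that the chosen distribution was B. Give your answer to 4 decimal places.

Likelihoods f(7.8 | ·): A: 0.0355685; B: 0.101596.
Posterior ∝ prior × likelihood. Numerator for B: 0.5·0.101596 = 0.0507979.
Normalizing constant: 0.5·0.0355685 + 0.5·0.101596 = 0.0685821.
P(B | observation) = 0.0507979 / 0.0685821 = 0.740687.

0.7407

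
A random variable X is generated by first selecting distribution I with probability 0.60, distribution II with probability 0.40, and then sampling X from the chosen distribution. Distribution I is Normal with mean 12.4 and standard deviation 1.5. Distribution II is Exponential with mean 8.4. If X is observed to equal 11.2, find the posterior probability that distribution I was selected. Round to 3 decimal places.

0.902

Likelihoods f(11.2 | ·): I: 0.193128; II: 0.0313806.
Posterior ∝ prior × likelihood. Numerator for I: 0.6·0.193128 = 0.115877.
Normalizing constant: 0.6·0.193128 + 0.4·0.0313806 = 0.128429.
P(I | observation) = 0.115877 / 0.128429 = 0.902263.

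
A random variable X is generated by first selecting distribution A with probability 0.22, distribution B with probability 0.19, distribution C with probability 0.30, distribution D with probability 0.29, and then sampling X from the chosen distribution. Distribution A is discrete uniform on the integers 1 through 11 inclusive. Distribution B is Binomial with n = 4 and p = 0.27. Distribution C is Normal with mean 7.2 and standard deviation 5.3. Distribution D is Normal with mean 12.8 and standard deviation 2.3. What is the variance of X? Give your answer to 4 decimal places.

28.7995

Per component, A: μ=6, E[X²]=46; B: μ=1.08, E[X²]=1.9548; C: μ=7.2, E[X²]=79.93; D: μ=12.8, E[X²]=169.13.
E[X] = 0.22·6 + 0.19·1.08 + 0.3·7.2 + 0.29·12.8 = 7.3972.
E[X²] = 0.22·46 + 0.19·1.9548 + 0.3·79.93 + 0.29·169.13 = 83.5181.
Var(X) = E[X²] − (E[X])² = 83.5181 − 54.7186 = 28.7995.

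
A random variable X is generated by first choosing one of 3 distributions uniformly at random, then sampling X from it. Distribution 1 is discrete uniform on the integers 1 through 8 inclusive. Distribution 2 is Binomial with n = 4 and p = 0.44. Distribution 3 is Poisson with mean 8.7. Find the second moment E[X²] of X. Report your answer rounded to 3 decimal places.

37.991

For each component E[X²] = Var + (mean)², giving 1: 25.5; 2: 4.0832; 3: 84.39.
Overall E[X²] = 0.333333·25.5 + 0.333333·4.0832 + 0.333333·84.39 = 37.9911.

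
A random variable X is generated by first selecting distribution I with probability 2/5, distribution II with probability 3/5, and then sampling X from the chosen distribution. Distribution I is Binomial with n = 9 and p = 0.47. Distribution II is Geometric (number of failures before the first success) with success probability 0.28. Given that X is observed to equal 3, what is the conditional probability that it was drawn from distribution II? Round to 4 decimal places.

Likelihoods P(X=3 | ·): I: 0.193298; II: 0.104509.
Posterior ∝ prior × likelihood. Numerator for II: 0.6·0.104509 = 0.0627057.
Normalizing constant: 0.4·0.193298 + 0.6·0.104509 = 0.140025.
P(II | observation) = 0.0627057 / 0.140025 = 0.447818.

0.4478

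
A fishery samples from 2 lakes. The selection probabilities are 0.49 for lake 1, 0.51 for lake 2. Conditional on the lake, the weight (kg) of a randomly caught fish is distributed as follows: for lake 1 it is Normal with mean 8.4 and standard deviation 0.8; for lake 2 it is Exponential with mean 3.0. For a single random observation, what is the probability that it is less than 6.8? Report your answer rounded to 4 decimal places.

Conditional on each lake, P(X < 6.8): 1: 0.0227501; 2: 0.896343.
By total probability, P(X < 6.8) = 0.49·0.0227501 + 0.51·0.896343 = 0.468282.

0.4683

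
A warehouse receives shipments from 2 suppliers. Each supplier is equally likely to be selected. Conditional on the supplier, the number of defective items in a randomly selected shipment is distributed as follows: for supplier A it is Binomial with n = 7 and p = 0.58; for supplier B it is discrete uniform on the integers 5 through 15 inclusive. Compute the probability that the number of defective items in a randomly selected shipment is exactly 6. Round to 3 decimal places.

0.101

Conditional on each supplier, P(X = 6): A: 0.111922; B: 0.0909091.
By total probability, P(X = 6) = 0.5·0.111922 + 0.5·0.0909091 = 0.101416.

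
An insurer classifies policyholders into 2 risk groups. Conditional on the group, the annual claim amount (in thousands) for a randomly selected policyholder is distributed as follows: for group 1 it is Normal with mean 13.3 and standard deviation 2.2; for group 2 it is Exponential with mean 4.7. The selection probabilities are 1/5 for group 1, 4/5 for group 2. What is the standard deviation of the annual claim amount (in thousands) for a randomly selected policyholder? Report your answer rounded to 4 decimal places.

Per component, 1: μ=13.3, E[X²]=181.73; 2: μ=4.7, E[X²]=44.18.
E[X] = 0.2·13.3 + 0.8·4.7 = 6.42.
E[X²] = 0.2·181.73 + 0.8·44.18 = 71.69.
Var(X) = E[X²] − (E[X])² = 71.69 − 41.2164 = 30.4736.
SD(X) = √30.4736 = 5.52029.

5.5203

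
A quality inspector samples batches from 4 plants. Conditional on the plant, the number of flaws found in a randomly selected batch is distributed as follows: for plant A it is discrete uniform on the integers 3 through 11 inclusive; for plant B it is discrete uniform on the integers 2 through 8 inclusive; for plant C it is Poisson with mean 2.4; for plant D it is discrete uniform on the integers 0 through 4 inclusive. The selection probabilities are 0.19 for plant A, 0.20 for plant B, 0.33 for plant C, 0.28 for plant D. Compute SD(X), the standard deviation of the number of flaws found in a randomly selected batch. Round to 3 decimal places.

Per component, A: μ=7, E[X²]=55.6667; B: μ=5, E[X²]=29; C: μ=2.4, E[X²]=8.16; D: μ=2, E[X²]=6.
E[X] = 0.19·7 + 0.2·5 + 0.33·2.4 + 0.28·2 = 3.682.
E[X²] = 0.19·55.6667 + 0.2·29 + 0.33·8.16 + 0.28·6 = 20.7495.
Var(X) = E[X²] − (E[X])² = 20.7495 − 13.5571 = 7.19234.
SD(X) = √7.19234 = 2.68185.

2.682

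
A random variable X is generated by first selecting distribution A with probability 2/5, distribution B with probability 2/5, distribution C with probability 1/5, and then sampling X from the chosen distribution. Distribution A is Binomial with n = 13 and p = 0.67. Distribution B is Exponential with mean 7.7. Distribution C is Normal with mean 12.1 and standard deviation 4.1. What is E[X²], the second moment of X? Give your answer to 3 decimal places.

For each component E[X²] = Var + (mean)², giving A: 78.7384; B: 118.58; C: 163.22.
Overall E[X²] = 0.4·78.7384 + 0.4·118.58 + 0.2·163.22 = 111.571.

111.571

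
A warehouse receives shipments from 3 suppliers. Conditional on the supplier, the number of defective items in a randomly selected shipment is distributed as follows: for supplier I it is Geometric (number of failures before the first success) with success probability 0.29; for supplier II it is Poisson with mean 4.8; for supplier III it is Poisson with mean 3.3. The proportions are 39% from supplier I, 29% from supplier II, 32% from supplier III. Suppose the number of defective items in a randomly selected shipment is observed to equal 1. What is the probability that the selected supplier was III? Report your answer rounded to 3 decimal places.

Likelihoods P(X=1 | ·): I: 0.2059; II: 0.0395028; III: 0.121714.
Posterior ∝ prior × likelihood. Numerator for III: 0.32·0.121714 = 0.0389486.
Normalizing constant: 0.39·0.2059 + 0.29·0.0395028 + 0.32·0.121714 = 0.130705.
P(III | observation) = 0.0389486 / 0.130705 = 0.297988.

0.298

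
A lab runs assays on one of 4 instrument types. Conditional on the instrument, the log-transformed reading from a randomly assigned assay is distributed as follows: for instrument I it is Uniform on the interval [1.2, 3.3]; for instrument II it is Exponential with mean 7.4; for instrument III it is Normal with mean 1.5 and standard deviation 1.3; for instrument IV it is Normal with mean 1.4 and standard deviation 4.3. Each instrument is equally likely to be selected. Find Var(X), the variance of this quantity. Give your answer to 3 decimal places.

Per component, I: μ=2.25, E[X²]=5.43; II: μ=7.4, E[X²]=109.52; III: μ=1.5, E[X²]=3.94; IV: μ=1.4, E[X²]=20.45.
E[X] = 0.25·2.25 + 0.25·7.4 + 0.25·1.5 + 0.25·1.4 = 3.1375.
E[X²] = 0.25·5.43 + 0.25·109.52 + 0.25·3.94 + 0.25·20.45 = 34.835.
Var(X) = E[X²] − (E[X])² = 34.835 − 9.84391 = 24.9911.

24.991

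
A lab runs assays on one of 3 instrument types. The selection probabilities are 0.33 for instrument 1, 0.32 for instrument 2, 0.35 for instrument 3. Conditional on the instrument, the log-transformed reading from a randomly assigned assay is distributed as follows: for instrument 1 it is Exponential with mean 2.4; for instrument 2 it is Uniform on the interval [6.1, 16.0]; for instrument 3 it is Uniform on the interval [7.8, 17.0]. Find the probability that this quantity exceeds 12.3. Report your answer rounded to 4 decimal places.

Conditional on each instrument, P(X > 12.3): 1: 0.00594622; 2: 0.373737; 3: 0.51087.
By total probability, P(X > 12.3) = 0.33·0.00594622 + 0.32·0.373737 + 0.35·0.51087 = 0.300363.

0.3004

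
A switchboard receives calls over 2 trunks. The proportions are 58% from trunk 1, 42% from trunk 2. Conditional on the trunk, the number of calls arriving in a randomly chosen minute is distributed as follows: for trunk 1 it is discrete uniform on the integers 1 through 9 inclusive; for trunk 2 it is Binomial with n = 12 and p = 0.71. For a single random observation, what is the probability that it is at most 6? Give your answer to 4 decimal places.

0.4298

Conditional on each trunk, P(X ≤ 6): 1: 0.666667; 2: 0.102641.
By total probability, P(X ≤ 6) = 0.58·0.666667 + 0.42·0.102641 = 0.429776.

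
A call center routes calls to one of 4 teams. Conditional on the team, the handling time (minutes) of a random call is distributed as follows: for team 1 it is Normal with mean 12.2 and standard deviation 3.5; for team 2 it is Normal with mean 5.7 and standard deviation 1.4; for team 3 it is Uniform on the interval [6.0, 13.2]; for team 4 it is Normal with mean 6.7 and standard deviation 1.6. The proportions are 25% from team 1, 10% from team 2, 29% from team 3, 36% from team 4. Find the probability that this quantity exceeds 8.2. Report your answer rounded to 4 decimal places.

Conditional on each team, P(X > 8.2): 1: 0.873451; 2: 0.0370728; 3: 0.694444; 4: 0.174251.
By total probability, P(X > 8.2) = 0.25·0.873451 + 0.1·0.0370728 + 0.29·0.694444 + 0.36·0.174251 = 0.486189.

0.4862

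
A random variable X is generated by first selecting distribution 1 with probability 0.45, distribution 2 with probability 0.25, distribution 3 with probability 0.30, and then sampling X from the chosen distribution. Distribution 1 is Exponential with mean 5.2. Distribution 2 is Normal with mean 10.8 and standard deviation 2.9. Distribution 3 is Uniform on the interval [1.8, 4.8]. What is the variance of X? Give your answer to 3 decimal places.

22.730

Per component, 1: μ=5.2, E[X²]=54.08; 2: μ=10.8, E[X²]=125.05; 3: μ=3.3, E[X²]=11.64.
E[X] = 0.45·5.2 + 0.25·10.8 + 0.3·3.3 = 6.03.
E[X²] = 0.45·54.08 + 0.25·125.05 + 0.3·11.64 = 59.0905.
Var(X) = E[X²] − (E[X])² = 59.0905 − 36.3609 = 22.7296.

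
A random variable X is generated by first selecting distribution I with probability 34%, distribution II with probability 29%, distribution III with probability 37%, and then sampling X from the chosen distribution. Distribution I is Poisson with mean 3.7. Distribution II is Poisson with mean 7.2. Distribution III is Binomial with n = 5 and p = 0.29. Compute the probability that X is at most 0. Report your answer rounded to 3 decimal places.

Conditional on each component, P(X ≤ 0): I: 0.0247235; II: 0.000746586; III: 0.180423.
By total probability, P(X ≤ 0) = 0.34·0.0247235 + 0.29·0.000746586 + 0.37·0.180423 = 0.075379.

0.075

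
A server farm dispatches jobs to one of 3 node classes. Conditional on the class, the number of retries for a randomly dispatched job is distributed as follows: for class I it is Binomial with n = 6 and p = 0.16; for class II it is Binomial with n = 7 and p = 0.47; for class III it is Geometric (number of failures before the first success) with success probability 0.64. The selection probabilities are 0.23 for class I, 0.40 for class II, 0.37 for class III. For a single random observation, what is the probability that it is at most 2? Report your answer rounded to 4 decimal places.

0.6813

Conditional on each class, P(X ≤ 2): I: 0.943964; II: 0.278665; III: 0.953344.
By total probability, P(X ≤ 2) = 0.23·0.943964 + 0.4·0.278665 + 0.37·0.953344 = 0.681315.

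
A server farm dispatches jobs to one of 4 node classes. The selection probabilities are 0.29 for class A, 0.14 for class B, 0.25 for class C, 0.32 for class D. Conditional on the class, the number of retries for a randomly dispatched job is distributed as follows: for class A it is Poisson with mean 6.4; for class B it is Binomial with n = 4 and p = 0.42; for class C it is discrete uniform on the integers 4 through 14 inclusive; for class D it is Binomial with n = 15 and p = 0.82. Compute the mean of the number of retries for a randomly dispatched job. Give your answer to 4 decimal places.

Component means — A: 6.4; B: 1.68; C: 9; D: 12.3.
E[X] = 0.29·6.4 + 0.14·1.68 + 0.25·9 + 0.32·12.3 = 8.2772.

8.2772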